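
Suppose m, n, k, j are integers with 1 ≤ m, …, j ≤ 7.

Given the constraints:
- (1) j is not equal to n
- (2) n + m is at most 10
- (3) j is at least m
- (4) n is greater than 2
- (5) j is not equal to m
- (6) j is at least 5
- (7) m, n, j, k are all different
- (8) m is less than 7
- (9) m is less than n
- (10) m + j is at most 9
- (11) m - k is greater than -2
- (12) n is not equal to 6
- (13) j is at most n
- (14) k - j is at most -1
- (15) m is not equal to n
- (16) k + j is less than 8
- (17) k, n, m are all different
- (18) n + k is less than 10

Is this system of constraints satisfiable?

Take m = 1, n = 7, k = 2, j = 5. Then constraint 2: n + m = 8; constraint 10: m + j = 6; constraint 11: m - k = -1, and every other listed constraint is also met.

Satisfiable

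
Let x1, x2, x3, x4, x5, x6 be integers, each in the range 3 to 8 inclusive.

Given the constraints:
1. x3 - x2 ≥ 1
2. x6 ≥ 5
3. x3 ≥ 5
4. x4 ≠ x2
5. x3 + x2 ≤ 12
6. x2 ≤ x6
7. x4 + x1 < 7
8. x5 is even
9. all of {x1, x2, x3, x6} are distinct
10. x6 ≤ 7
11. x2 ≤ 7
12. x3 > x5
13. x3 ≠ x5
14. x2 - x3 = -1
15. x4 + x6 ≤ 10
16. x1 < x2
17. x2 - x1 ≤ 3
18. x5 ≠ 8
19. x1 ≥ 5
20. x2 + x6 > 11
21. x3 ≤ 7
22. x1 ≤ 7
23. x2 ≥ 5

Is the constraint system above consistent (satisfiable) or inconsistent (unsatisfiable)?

Constraints 2, 3, 10, 11, 19, 21, 22, and 23 confine each of x1, x2, x3, x6 to the 3 values {5, …, 7}.
Constraint 9 requires all 4 of them to be distinct, but only 3 values are available — impossible by the pigeonhole principle.

Unsatisfiable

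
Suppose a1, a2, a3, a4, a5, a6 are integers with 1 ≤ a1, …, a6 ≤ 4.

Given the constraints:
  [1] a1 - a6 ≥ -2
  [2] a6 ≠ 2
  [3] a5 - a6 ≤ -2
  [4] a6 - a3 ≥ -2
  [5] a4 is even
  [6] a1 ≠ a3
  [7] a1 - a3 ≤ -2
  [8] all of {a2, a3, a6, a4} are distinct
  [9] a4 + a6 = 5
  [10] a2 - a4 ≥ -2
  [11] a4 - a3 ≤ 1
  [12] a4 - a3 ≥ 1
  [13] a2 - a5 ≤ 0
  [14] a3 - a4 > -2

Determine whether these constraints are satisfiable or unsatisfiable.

Unsatisfiable

Constraints 1, 3, 7, 10, 12, and 13 give a2 − a4 ≥ -2, a4 − a3 ≥ 1, a3 − a1 ≥ 2, a1 − a6 ≥ -2, a6 − a5 ≥ 2, a5 − a2 ≥ 0.
Adding all 6 inequalities: the left sides telescope to 0, and the right sides sum to (-2) + 1 + 2 + (-2) + 2 + 0 = 1. So 0 ≥ 1, which is false.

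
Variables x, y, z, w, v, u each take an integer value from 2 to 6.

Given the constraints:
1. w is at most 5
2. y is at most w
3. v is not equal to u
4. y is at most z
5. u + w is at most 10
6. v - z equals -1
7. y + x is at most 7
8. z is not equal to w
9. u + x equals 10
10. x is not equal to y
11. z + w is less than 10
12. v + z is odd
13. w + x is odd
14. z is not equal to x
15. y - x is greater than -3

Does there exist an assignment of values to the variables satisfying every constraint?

Satisfiable

One satisfying assignment is x = 4, y = 3, z = 5, w = 3, v = 4, u = 6.
For the less obvious constraints — constraint 5: u + w = 9; constraint 6: v - z = -1; constraint 7: y + x = 7 — and the others hold by inspection.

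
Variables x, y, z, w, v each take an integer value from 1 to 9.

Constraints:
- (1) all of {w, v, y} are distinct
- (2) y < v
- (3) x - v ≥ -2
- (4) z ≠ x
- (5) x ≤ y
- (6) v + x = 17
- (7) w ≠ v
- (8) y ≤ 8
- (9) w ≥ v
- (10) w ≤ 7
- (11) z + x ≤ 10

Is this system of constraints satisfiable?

From constraints 9 and 10: v ≤ w ≤ 7. From constraints 5 and 8: x ≤ y ≤ 8. Hence v + x ≤ 15. But constraint 6 requires v + x = 17, and 17 > 15. Contradiction.

Unsatisfiable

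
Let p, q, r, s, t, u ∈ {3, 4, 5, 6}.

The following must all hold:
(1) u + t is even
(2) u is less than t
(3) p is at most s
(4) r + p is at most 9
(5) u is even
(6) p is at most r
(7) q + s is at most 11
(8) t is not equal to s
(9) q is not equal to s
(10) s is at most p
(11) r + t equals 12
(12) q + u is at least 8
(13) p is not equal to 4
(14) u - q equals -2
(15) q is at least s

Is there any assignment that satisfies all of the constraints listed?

One satisfying assignment is p = 3, q = 6, r = 6, s = 3, t = 6, u = 4.
For the less obvious constraints — constraint 4: r + p = 9; constraint 7: q + s = 9; constraint 11: r + t = 12 — and the others hold by inspection.

Satisfiable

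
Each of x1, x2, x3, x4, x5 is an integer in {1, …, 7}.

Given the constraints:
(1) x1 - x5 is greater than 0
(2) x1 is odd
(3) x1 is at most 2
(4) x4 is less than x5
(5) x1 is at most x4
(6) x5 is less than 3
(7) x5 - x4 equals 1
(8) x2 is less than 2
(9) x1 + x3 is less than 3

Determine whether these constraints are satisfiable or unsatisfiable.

Constraints 1, 4, and 5 give x4 < x5, x5 < x1, x1 ≤ x4. Chaining: x4 < x5 < x1 ≤ x4, which forces x4 < x4 — impossible.

Unsatisfiable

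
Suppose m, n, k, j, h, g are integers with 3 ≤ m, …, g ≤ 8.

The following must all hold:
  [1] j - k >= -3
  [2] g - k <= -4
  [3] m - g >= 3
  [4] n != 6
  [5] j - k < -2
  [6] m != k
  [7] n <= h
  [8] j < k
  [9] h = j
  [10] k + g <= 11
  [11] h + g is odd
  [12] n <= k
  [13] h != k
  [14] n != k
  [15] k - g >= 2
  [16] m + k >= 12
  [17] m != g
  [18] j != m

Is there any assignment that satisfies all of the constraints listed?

Satisfiable

One satisfying assignment is m = 8, n = 4, k = 7, j = 4, h = 4, g = 3.
For the less obvious constraints — constraint 1: j - k = -3; constraint 2: g - k = -4 — and the others hold by inspection.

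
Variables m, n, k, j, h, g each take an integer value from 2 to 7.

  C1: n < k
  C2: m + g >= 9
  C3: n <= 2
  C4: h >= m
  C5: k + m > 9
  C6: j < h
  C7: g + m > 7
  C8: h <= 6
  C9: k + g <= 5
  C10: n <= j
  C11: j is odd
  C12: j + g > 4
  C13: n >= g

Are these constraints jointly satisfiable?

From constraints 4 and 8: m ≤ h ≤ 6. From constraints 3 and 13: g ≤ n ≤ 2. Hence m + g ≤ 8. But constraint 2 requires m + g ≥ 9, and 9 > 8. Contradiction.

Unsatisfiable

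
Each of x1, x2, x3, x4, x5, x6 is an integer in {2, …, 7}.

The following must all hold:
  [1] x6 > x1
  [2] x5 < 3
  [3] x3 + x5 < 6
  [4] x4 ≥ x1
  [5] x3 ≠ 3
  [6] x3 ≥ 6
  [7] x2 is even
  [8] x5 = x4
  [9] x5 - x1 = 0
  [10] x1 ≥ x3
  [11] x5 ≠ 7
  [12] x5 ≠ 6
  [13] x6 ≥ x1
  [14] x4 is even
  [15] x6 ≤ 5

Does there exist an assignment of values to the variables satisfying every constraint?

Unsatisfiable

From constraints 6 and 10: x1 ≥ x3 and x3 ≥ 6, so x1 ≥ 6. From constraints 13 and 15: x1 ≤ x6 and x6 ≤ 5, so x1 ≤ 5. But 5 < 6, so no value of x1 works.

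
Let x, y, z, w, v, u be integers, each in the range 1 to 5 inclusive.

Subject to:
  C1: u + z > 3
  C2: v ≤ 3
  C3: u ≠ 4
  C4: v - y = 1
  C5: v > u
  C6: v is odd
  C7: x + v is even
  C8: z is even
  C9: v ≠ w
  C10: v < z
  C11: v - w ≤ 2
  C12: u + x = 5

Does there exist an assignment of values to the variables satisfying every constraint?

The assignment x = 3, y = 2, z = 4, w = 4, v = 3, u = 2 works:
  constraint 1 holds since u + z = 6.
  constraint 4 holds since v - y = 1.
The rest check out directly.

Satisfiable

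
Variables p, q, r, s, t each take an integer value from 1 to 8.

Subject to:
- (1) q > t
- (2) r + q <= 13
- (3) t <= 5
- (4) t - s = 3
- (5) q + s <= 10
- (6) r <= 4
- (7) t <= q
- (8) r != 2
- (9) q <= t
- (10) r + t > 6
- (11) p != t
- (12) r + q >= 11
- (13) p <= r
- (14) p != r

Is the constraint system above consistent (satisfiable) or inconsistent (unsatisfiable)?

From constraint 6: r ≤ 4. From constraints 3 and 9: q ≤ t ≤ 5. Hence r + q ≤ 9. But constraint 12 requires r + q ≥ 11, and 11 > 9. Contradiction.

Unsatisfiable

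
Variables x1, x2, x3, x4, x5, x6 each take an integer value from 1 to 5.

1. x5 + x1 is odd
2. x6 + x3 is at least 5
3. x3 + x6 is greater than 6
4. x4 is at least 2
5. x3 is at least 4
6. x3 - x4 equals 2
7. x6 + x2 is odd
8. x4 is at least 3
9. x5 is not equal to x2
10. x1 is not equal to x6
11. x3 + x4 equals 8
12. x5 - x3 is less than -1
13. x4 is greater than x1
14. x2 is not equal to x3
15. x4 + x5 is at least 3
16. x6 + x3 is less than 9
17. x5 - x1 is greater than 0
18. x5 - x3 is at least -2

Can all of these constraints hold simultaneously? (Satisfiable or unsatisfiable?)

Satisfiable

Take x1 = 2, x2 = 4, x3 = 5, x4 = 3, x5 = 3, x6 = 3. Then constraint 2: x6 + x3 = 8; constraint 3: x3 + x6 = 8; constraint 6: x3 - x4 = 2, and every other listed constraint is also met.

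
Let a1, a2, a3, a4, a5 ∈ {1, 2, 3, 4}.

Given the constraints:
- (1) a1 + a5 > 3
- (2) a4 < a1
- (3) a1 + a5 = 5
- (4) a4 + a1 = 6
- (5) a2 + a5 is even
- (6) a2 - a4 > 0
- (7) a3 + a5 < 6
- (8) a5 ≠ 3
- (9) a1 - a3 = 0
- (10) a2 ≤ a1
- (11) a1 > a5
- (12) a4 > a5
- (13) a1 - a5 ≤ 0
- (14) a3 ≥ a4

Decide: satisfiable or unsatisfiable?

Unsatisfiable

Constraints 6, 10, 12, and 13 give a1 ≤ a5, a5 < a4, a4 < a2, a2 ≤ a1. Chaining: a1 ≤ a5 < a4 < a2 ≤ a1, which forces a1 < a1 — impossible.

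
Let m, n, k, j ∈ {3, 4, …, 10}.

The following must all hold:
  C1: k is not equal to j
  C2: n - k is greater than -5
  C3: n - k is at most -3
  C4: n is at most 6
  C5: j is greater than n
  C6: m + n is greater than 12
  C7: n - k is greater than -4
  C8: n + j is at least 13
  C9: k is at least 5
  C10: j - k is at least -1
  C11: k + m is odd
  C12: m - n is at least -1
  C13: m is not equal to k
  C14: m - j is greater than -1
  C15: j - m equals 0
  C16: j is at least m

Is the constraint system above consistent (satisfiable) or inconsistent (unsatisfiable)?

Setting (m, n, k, j) = (8, 6, 9, 8) satisfies everything: constraint 2: n - k = -3; constraint 3: n - k = -3, and the others follow.

Satisfiable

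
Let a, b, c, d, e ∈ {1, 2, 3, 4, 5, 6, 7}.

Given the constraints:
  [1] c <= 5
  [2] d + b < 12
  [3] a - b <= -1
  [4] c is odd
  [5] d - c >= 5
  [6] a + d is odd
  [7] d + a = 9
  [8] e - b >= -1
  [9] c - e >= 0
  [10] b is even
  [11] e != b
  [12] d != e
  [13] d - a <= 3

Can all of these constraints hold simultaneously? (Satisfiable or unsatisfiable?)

Unsatisfiable

Constraints 3, 5, 8, 9, and 13 give c − e ≥ 0, e − b ≥ -1, b − a ≥ 1, a − d ≥ -3, d − c ≥ 5.
Adding all 5 inequalities: the left sides telescope to 0, and the right sides sum to 0 + (-1) + 1 + (-3) + 5 = 2. So 0 ≥ 2, which is false.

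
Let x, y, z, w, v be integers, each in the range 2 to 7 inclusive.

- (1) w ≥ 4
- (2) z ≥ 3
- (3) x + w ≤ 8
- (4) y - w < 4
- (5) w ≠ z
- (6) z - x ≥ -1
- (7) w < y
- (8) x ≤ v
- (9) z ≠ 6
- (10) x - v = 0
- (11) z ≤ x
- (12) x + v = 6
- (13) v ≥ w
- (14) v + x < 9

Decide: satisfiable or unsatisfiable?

From constraints 2 and 11: x ≥ z ≥ 3. From constraints 1 and 13: v ≥ w ≥ 4. Hence x + v ≥ 7. But constraint 12 requires x + v = 6, and 6 < 7. Contradiction.

Unsatisfiable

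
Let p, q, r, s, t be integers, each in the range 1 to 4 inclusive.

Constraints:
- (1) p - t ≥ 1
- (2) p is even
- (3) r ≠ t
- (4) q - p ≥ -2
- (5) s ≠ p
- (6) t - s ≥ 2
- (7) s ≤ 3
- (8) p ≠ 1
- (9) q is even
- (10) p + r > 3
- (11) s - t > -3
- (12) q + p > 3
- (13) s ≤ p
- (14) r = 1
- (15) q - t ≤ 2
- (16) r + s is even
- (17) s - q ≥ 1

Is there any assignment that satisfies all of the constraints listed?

Unsatisfiable

Constraints 1, 4, 6, and 17 give s − q ≥ 1, q − p ≥ -2, p − t ≥ 1, t − s ≥ 2.
Adding all 4 inequalities: the left sides telescope to 0, and the right sides sum to 1 + (-2) + 1 + 2 = 2. So 0 ≥ 2, which is false.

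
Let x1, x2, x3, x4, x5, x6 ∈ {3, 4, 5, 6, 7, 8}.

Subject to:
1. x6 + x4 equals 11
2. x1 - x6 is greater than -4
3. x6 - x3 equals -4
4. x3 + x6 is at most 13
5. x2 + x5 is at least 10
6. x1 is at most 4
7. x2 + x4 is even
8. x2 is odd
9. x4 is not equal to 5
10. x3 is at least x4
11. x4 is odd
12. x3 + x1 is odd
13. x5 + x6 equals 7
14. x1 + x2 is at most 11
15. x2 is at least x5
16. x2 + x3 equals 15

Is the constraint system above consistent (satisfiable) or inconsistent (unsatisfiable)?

Satisfiable

Take x1 = 3, x2 = 7, x3 = 8, x4 = 7, x5 = 3, x6 = 4. Then constraint 1: x6 + x4 = 11; constraint 2: x1 - x6 = -1, and every other listed constraint is also met.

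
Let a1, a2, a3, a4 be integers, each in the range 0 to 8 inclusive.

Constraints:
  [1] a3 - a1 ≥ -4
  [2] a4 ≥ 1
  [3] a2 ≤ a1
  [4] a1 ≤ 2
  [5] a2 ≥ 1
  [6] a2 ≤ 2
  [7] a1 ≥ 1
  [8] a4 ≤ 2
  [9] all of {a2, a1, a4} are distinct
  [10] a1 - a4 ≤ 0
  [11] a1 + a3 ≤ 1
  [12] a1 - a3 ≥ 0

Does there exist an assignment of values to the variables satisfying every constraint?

Constraints 2, 4, 5, 6, 7, and 8 confine each of a2, a1, a4 to the 2 values {1, 2}.
Constraint 9 requires all 3 of them to be distinct, but only 2 values are available — impossible by the pigeonhole principle.

Unsatisfiable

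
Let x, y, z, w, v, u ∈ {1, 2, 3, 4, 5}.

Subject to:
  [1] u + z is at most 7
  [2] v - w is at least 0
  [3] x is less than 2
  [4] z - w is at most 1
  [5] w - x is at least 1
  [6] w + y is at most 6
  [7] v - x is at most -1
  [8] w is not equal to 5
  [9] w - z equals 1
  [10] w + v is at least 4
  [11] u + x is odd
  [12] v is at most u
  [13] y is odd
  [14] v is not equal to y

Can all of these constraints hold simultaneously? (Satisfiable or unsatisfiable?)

Unsatisfiable

Constraints 2, 5, and 7 give w − x ≥ 1, x − v ≥ 1, v − w ≥ 0.
Adding all 3 inequalities: the left sides telescope to 0, and the right sides sum to 1 + 1 + 0 = 2. So 0 ≥ 2, which is false.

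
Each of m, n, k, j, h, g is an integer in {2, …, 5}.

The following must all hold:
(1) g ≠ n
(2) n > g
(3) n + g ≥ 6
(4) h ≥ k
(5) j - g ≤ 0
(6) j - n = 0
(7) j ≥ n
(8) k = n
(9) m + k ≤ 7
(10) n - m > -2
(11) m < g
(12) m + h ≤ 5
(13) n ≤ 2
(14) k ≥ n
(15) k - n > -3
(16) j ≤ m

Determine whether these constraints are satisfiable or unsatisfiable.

Unsatisfiable

Constraints 2, 5, and 7 give j ≤ g, g < n, n ≤ j. Chaining: j ≤ g < n ≤ j, which forces j < j — impossible.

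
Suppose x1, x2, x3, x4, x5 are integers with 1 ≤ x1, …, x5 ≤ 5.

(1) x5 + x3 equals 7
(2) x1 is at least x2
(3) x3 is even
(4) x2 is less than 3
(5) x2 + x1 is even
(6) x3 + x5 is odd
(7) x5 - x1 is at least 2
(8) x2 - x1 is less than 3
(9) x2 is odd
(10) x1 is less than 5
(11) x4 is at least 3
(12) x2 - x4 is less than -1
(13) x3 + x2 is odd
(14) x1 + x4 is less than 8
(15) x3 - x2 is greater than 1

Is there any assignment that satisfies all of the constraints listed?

Try x1 = 1, x2 = 1, x3 = 4, x4 = 5, x5 = 3.
Check constraint 1: x5 + x3 = 7; constraint 7: x5 - x1 = 2; constraint 8: x2 - x1 = 0. The remaining constraints are straightforward to verify.

Satisfiable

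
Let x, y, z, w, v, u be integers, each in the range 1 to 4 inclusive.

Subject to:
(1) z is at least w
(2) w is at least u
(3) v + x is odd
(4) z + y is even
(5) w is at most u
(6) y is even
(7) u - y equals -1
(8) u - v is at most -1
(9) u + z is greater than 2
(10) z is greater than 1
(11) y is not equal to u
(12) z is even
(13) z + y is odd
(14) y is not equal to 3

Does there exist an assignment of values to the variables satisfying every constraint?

Unsatisfiable

Constraint 12 makes z even and constraint 6 makes y even, so z + y must be even. Constraint 13 says z + y is odd — contradiction.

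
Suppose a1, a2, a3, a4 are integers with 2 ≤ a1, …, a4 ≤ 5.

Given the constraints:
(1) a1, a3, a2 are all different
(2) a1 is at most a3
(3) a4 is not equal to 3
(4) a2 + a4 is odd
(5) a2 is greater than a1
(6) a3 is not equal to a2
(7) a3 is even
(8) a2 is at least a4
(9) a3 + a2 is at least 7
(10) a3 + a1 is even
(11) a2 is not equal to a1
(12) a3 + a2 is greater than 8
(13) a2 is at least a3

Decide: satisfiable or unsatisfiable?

Setting (a1, a2, a3, a4) = (2, 5, 4, 2) satisfies everything: constraint 9: a3 + a2 = 9; constraint 12: a3 + a2 = 9, and the others follow.

Satisfiable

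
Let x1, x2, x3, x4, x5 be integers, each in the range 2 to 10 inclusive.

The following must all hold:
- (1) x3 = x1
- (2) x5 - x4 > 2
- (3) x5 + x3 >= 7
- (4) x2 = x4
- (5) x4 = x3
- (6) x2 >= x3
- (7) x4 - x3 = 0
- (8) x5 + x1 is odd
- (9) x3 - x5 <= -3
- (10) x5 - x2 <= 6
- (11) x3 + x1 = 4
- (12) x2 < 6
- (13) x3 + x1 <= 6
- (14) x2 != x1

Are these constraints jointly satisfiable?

From constraints 1, 4, and 5, x2 = x4 = x3 = x1, so x2 = x1. But constraint 14 says x2 ≠ x1. Contradiction.

Unsatisfiable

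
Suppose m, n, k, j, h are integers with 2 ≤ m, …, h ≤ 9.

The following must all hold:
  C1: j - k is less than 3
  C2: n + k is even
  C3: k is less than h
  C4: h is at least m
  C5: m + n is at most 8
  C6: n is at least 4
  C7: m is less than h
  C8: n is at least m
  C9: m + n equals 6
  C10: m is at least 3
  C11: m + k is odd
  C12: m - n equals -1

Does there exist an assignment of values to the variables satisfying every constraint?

Unsatisfiable

From constraint 10: m ≥ 3. From constraint 6: n ≥ 4. Hence m + n ≥ 7. But constraint 9 requires m + n = 6, and 6 < 7. Contradiction.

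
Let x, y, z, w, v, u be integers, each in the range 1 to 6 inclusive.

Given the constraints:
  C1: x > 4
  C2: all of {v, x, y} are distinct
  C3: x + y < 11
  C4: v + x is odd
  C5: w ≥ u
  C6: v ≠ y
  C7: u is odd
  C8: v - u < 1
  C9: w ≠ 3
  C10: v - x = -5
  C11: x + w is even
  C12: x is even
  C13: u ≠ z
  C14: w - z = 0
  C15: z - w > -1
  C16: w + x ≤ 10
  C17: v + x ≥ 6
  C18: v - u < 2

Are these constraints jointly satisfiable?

Try x = 6, y = 2, z = 4, w = 4, v = 1, u = 1.
Check constraint 3: x + y = 8; constraint 8: v - u = 0. The remaining constraints are straightforward to verify.

Satisfiable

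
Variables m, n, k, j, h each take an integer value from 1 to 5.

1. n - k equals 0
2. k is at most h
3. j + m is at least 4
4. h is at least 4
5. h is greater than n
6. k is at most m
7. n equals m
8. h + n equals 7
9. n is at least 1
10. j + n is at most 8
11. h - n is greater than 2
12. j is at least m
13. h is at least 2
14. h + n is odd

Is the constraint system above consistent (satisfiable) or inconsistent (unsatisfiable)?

Satisfiable

One satisfying assignment is m = 2, n = 2, k = 2, j = 3, h = 5.
For the less obvious constraints — constraint 1: n - k = 0; constraint 3: j + m = 5; constraint 8: h + n = 7 — and the others hold by inspection.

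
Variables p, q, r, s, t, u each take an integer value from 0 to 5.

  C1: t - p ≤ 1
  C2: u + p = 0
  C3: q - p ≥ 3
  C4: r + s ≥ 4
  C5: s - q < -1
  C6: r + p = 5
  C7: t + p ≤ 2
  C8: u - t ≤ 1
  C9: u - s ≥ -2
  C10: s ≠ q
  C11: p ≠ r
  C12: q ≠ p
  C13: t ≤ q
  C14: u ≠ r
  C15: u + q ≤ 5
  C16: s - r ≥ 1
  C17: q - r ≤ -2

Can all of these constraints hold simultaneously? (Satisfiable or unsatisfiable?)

Constraints 1, 3, 8, 9, 16, and 17 give r − q ≥ 2, q − p ≥ 3, p − t ≥ -1, t − u ≥ -1, u − s ≥ -2, s − r ≥ 1.
Adding all 6 inequalities: the left sides telescope to 0, and the right sides sum to 2 + 3 + (-1) + (-1) + (-2) + 1 = 2. So 0 ≥ 2, which is false.

Unsatisfiable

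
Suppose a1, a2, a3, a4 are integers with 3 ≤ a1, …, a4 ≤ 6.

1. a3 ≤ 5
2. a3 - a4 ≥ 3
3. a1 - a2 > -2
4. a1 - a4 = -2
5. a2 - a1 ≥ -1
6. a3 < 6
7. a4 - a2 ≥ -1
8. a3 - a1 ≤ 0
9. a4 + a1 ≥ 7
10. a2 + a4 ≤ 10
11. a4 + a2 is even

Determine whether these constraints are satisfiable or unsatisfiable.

Constraints 2, 5, 7, and 8 give a4 − a2 ≥ -1, a2 − a1 ≥ -1, a1 − a3 ≥ 0, a3 − a4 ≥ 3.
Adding all 4 inequalities: the left sides telescope to 0, and the right sides sum to (-1) + (-1) + 0 + 3 = 1. So 0 ≥ 1, which is false.

Unsatisfiable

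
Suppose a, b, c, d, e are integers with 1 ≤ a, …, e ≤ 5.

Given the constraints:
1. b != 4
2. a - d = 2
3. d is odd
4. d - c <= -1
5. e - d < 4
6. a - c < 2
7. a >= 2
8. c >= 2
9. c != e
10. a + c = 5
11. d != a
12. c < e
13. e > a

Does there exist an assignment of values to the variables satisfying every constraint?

One satisfying assignment is a = 3, b = 3, c = 2, d = 1, e = 4.
For the less obvious constraints — constraint 2: a - d = 2; constraint 4: d - c = -1; constraint 5: e - d = 3 — and the others hold by inspection.

Satisfiable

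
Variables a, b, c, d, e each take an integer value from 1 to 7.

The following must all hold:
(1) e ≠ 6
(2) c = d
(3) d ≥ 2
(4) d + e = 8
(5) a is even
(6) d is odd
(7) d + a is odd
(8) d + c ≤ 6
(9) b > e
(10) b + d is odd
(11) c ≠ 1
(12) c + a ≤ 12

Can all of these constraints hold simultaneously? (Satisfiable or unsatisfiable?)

Satisfiable

Setting (a, b, c, d, e) = (6, 6, 3, 3, 5) satisfies everything: constraint 4: d + e = 8; constraint 8: d + c = 6; constraint 12: c + a = 9, and the others follow.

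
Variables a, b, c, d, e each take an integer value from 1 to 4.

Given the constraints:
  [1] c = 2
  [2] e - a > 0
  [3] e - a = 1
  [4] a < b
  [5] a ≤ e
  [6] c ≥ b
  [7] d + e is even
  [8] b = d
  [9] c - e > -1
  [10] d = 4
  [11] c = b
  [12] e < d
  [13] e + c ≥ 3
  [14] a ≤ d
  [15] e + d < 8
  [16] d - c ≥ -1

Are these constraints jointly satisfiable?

Constraint 1 fixes c = 2 and constraint 10 fixes d = 4. Constraints 8 and 11 give c = b = d, so c = d. But 2 ≠ 4 — contradiction.

Unsatisfiable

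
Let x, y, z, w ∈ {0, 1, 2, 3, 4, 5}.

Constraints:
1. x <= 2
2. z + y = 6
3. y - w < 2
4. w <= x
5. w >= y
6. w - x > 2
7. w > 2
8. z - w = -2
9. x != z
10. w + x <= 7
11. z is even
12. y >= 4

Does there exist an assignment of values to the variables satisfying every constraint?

Unsatisfiable

From constraints 5 and 12: w ≥ y and y ≥ 4, so w ≥ 4. From constraints 1 and 4: w ≤ x and x ≤ 2, so w ≤ 2. But 2 < 4, so no value of w works.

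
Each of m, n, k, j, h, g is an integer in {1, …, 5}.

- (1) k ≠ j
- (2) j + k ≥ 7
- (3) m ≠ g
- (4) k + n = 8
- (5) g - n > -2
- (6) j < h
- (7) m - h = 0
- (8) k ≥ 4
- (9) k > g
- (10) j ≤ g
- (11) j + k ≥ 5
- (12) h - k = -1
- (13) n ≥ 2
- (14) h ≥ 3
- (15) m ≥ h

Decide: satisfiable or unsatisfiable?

Take m = 4, n = 3, k = 5, j = 2, h = 4, g = 2. Then constraint 2: j + k = 7; constraint 4: k + n = 8, and every other listed constraint is also met.

Satisfiable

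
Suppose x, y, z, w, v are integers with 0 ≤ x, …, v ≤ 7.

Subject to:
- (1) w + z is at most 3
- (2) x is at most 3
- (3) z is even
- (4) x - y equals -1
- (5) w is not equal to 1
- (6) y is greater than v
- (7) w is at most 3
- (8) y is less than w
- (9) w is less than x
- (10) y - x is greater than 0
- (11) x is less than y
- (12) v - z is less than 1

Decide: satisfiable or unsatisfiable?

Constraints 8, 9, and 11 give y < w, w < x, x < y. Chaining: y < w < x < y, which forces y < y — impossible.

Unsatisfiable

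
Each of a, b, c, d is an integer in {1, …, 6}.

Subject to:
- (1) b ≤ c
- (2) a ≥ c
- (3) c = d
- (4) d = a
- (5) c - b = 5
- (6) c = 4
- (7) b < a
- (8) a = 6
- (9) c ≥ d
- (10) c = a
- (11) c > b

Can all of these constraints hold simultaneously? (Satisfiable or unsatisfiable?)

Unsatisfiable

Constraint 6 fixes c = 4 and constraint 8 fixes a = 6. Constraints 3 and 4 give c = d = a, so c = a. But 4 ≠ 6 — contradiction.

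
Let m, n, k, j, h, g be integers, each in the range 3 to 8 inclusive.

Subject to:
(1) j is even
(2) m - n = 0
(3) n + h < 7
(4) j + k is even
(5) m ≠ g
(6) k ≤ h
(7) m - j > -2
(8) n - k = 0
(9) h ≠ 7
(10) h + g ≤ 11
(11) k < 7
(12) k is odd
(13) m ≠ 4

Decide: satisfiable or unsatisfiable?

Unsatisfiable

Constraint 1 makes j even and constraint 12 makes k odd, so j + k must be odd. Constraint 4 says j + k is even — contradiction.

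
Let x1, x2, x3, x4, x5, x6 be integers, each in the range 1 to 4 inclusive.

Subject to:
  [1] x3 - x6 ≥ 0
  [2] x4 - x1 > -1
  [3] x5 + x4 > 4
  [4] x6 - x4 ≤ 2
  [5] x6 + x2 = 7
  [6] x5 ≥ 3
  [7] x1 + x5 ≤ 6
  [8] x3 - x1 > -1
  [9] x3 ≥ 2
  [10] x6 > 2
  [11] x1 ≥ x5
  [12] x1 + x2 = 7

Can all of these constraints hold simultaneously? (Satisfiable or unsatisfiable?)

The assignment x1 = 3, x2 = 4, x3 = 4, x4 = 3, x5 = 3, x6 = 3 works:
  constraint 1 holds since x3 - x6 = 1.
  constraint 2 holds since x4 - x1 = 0.
  constraint 3 holds since x5 + x4 = 6.
The rest check out directly.

Satisfiable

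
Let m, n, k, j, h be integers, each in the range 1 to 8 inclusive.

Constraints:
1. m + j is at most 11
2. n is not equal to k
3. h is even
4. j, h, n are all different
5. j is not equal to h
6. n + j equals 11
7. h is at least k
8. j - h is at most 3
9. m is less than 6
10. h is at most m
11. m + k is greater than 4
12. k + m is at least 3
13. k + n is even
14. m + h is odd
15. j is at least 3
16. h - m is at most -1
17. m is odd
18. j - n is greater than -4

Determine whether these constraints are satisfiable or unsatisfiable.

Setting (m, n, k, j, h) = (3, 6, 2, 5, 2) satisfies everything: constraint 1: m + j = 8; constraint 6: n + j = 11, and the others follow.

Satisfiable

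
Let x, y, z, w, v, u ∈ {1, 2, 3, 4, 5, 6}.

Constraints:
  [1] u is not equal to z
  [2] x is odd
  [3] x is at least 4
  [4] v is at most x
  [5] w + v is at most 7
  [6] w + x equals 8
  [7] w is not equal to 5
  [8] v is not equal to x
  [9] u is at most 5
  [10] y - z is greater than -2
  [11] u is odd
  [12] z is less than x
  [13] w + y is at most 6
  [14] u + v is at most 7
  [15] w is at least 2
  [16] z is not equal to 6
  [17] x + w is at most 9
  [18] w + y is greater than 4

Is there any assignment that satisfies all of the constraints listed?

One satisfying assignment is x = 5, y = 3, z = 2, w = 3, v = 2, u = 3.
For the less obvious constraints — constraint 5: w + v = 5; constraint 6: w + x = 8 — and the others hold by inspection.

Satisfiable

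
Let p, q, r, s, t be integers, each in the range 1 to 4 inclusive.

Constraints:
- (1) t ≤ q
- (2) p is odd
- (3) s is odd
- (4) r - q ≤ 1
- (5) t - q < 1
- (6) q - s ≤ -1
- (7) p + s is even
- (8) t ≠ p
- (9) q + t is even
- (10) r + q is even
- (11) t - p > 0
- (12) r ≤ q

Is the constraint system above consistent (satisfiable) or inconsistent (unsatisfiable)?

Satisfiable

Try p = 1, q = 2, r = 2, s = 3, t = 2.
Check constraint 4: r - q = 0; constraint 5: t - q = 0; constraint 6: q - s = -1. The remaining constraints are straightforward to verify.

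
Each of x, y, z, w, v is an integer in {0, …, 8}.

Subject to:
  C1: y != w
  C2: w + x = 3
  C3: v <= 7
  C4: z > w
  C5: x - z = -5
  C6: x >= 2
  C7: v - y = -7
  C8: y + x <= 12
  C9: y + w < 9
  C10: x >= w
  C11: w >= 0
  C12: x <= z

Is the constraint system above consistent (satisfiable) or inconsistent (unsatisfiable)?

Satisfiable

One satisfying assignment is x = 3, y = 8, z = 8, w = 0, v = 1.
For the less obvious constraints — constraint 2: w + x = 3; constraint 5: x - z = -5; constraint 7: v - y = -7 — and the others hold by inspection.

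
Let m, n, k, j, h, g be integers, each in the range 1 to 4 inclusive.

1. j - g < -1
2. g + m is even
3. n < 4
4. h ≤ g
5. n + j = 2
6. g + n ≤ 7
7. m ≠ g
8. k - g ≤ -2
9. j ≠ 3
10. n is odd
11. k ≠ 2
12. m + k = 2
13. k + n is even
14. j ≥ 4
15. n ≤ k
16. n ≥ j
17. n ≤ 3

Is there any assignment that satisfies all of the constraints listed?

From constraints 14 and 16: n ≥ j and j ≥ 4, so n ≥ 4. From constraint 17: n ≤ 3. But 3 < 4, so no value of n works.

Unsatisfiable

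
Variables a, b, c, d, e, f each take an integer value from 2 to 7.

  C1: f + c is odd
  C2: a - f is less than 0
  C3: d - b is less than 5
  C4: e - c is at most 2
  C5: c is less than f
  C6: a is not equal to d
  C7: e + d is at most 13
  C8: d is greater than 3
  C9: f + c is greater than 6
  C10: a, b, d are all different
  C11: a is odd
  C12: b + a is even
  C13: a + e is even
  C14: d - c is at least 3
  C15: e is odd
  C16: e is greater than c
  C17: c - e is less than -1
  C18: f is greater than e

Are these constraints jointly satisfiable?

Setting (a, b, c, d, e, f) = (5, 3, 3, 7, 5, 6) satisfies everything: constraint 2: a - f = -1; constraint 3: d - b = 4, and the others follow.

Satisfiable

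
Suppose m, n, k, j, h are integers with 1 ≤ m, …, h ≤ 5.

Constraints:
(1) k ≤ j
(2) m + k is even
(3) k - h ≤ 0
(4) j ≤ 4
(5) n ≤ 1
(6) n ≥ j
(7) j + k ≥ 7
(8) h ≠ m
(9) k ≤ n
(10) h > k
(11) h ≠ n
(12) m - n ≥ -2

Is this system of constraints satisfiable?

Unsatisfiable

From constraint 4: j ≤ 4. From constraints 5 and 9: k ≤ n ≤ 1. Hence j + k ≤ 5. But constraint 7 requires j + k ≥ 7, and 7 > 5. Contradiction.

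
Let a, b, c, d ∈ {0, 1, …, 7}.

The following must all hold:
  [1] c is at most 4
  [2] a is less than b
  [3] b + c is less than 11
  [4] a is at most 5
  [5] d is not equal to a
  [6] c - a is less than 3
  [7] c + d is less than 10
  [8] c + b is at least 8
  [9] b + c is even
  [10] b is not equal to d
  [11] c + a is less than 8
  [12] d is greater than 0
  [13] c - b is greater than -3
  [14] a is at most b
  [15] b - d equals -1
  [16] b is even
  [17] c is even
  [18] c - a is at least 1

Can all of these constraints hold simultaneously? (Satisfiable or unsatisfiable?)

The assignment a = 2, b = 4, c = 4, d = 5 works:
  constraint 3 holds since b + c = 8.
  constraint 6 holds since c - a = 2.
  constraint 7 holds since c + d = 9.
The rest check out directly.

Satisfiable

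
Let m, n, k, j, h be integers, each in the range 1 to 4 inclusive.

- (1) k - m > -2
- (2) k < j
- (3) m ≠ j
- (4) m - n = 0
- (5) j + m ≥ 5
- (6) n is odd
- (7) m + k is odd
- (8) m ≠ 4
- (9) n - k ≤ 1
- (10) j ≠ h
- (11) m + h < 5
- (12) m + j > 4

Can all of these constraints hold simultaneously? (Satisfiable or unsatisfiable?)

Satisfiable

The assignment m = 1, n = 1, k = 2, j = 4, h = 1 works:
  constraint 1 holds since k - m = 1.
  constraint 4 holds since m - n = 0.
  constraint 5 holds since j + m = 5.
The rest check out directly.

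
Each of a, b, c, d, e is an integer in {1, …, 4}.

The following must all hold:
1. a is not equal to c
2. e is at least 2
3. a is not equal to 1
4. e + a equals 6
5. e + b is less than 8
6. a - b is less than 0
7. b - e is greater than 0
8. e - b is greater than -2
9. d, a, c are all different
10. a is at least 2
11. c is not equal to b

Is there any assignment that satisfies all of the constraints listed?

The assignment a = 3, b = 4, c = 1, d = 2, e = 3 works:
  constraint 4 holds since e + a = 6.
  constraint 5 holds since e + b = 7.
The rest check out directly.

Satisfiable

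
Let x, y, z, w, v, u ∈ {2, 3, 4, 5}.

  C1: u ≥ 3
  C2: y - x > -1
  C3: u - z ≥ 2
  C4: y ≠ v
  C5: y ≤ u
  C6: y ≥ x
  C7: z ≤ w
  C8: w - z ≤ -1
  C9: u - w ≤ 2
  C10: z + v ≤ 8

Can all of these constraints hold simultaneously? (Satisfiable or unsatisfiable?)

Constraints 3, 8, and 9 give u − z ≥ 2, z − w ≥ 1, w − u ≥ -2.
Adding all 3 inequalities: the left sides telescope to 0, and the right sides sum to 2 + 1 + (-2) = 1. So 0 ≥ 1, which is false.

Unsatisfiable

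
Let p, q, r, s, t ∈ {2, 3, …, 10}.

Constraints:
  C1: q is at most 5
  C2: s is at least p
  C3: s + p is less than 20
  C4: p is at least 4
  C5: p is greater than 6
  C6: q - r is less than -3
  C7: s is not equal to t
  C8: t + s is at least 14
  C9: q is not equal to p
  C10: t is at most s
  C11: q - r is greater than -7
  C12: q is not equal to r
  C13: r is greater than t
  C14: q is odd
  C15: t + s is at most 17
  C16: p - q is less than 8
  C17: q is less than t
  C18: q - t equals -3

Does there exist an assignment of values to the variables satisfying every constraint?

Satisfiable

Take p = 9, q = 3, r = 9, s = 9, t = 6. Then constraint 3: s + p = 18; constraint 6: q - r = -6; constraint 8: t + s = 15, and every other listed constraint is also met.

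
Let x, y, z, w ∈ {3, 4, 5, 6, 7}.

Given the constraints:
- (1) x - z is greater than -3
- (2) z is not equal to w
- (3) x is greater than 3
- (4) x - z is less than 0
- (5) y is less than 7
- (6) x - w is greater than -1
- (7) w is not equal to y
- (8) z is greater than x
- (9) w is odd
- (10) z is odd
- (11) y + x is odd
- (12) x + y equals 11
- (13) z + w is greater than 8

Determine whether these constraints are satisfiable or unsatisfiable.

Setting (x, y, z, w) = (5, 6, 7, 3) satisfies everything: constraint 1: x - z = -2; constraint 4: x - z = -2; constraint 6: x - w = 2, and the others follow.

Satisfiable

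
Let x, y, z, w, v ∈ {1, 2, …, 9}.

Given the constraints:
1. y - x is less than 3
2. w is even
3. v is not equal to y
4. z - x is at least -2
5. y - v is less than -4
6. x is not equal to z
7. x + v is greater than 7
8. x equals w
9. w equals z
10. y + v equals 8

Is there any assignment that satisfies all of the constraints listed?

From constraints 8 and 9, x = w = z, so x = z. But constraint 6 says x ≠ z. Contradiction.

Unsatisfiable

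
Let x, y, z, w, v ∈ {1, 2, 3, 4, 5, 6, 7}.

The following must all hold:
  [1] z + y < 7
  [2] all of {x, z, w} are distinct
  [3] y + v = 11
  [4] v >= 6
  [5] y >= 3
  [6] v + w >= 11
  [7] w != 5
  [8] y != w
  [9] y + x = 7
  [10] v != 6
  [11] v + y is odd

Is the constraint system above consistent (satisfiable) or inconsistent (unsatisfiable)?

Try x = 3, y = 4, z = 1, w = 6, v = 7.
Check constraint 1: z + y = 5; constraint 3: y + v = 11. The remaining constraints are straightforward to verify.

Satisfiable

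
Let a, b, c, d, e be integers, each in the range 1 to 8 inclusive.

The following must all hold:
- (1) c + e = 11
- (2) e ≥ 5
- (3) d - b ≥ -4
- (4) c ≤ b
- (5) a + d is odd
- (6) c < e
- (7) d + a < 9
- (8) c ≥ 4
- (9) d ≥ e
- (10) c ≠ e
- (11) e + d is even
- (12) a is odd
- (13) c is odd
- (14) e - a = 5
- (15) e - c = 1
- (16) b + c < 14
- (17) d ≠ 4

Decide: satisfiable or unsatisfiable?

The assignment a = 1, b = 7, c = 5, d = 6, e = 6 works:
  constraint 1 holds since c + e = 11.
  constraint 3 holds since d - b = -1.
  constraint 7 holds since d + a = 7.
The rest check out directly.

Satisfiable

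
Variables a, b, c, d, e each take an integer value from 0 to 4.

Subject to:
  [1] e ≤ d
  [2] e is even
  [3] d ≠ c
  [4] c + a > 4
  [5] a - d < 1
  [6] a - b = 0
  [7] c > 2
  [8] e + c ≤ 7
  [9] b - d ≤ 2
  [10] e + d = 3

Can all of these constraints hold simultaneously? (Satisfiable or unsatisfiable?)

Try a = 2, b = 2, c = 4, d = 3, e = 0.
Check constraint 4: c + a = 6; constraint 5: a - d = -1; constraint 6: a - b = 0. The remaining constraints are straightforward to verify.

Satisfiable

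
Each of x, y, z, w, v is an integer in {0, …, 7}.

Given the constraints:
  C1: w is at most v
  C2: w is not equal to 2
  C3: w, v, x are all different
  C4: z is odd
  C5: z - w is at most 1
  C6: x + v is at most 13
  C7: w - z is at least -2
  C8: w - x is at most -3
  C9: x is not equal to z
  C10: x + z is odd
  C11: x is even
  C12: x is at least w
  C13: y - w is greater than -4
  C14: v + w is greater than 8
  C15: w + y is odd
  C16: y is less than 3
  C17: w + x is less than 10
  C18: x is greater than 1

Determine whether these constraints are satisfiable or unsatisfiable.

Satisfiable

Try x = 6, y = 2, z = 3, w = 3, v = 7.
Check constraint 5: z - w = 0; constraint 6: x + v = 13; constraint 7: w - z = 0. The remaining constraints are straightforward to verify.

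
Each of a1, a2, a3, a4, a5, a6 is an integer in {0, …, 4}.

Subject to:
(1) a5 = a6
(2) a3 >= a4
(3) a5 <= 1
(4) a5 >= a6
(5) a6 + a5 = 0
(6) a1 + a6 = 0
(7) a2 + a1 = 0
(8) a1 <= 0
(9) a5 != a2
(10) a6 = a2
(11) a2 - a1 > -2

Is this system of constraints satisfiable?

Unsatisfiable

From constraints 1 and 10, a5 = a6 = a2, so a5 = a2. But constraint 9 says a5 ≠ a2. Contradiction.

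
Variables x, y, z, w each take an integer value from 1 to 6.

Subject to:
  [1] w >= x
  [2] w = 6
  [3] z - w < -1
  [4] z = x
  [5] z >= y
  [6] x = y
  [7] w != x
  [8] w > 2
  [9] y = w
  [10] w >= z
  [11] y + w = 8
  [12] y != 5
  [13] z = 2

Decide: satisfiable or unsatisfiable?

Constraint 13 fixes z = 2 and constraint 2 fixes w = 6. Constraints 4, 6, and 9 give z = x = y = w, so z = w. But 2 ≠ 6 — contradiction.

Unsatisfiable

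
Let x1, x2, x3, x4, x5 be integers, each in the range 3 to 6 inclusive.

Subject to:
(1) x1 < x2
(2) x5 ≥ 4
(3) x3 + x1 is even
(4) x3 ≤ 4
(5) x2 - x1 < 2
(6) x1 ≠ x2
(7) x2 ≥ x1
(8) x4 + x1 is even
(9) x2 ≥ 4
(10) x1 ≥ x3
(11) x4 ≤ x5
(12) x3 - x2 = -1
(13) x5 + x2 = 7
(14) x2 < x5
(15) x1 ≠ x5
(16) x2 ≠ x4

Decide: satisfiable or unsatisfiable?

From constraint 2: x5 ≥ 4. From constraint 9: x2 ≥ 4. Hence x5 + x2 ≥ 8. But constraint 13 requires x5 + x2 = 7, and 7 < 8. Contradiction.

Unsatisfiable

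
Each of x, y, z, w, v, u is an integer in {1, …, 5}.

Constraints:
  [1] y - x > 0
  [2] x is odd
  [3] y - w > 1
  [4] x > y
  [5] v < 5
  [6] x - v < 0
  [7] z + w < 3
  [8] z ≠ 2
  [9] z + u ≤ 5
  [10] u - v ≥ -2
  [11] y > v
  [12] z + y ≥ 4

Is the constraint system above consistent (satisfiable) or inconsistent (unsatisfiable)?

Unsatisfiable

Constraints 4, 6, and 11 give x < v, v < y, y < x. Chaining: x < v < y < x, which forces x < x — impossible.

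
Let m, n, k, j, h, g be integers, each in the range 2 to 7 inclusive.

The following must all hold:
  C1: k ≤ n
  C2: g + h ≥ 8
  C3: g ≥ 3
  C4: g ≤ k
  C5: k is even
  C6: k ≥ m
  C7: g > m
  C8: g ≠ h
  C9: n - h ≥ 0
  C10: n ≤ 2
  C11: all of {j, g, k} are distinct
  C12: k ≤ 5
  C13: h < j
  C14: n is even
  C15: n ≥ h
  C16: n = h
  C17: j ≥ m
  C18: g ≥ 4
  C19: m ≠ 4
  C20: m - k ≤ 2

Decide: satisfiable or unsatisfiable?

Unsatisfiable

From constraints 4 and 12: g ≤ k ≤ 5. From constraints 10 and 15: h ≤ n ≤ 2. Hence g + h ≤ 7. But constraint 2 requires g + h ≥ 8, and 8 > 7. Contradiction.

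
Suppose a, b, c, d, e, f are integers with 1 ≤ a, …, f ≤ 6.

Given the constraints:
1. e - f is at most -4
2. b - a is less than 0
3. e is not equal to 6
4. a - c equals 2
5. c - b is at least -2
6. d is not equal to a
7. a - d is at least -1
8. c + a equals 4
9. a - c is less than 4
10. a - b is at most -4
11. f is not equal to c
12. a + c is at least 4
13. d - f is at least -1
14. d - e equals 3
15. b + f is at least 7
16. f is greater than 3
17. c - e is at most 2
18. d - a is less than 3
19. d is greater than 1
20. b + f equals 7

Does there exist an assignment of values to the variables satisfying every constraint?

Constraints 1, 5, 7, 10, 13, and 17 give a − d ≥ -1, d − f ≥ -1, f − e ≥ 4, e − c ≥ -2, c − b ≥ -2, b − a ≥ 4.
Adding all 6 inequalities: the left sides telescope to 0, and the right sides sum to (-1) + (-1) + 4 + (-2) + (-2) + 4 = 2. So 0 ≥ 2, which is false.

Unsatisfiable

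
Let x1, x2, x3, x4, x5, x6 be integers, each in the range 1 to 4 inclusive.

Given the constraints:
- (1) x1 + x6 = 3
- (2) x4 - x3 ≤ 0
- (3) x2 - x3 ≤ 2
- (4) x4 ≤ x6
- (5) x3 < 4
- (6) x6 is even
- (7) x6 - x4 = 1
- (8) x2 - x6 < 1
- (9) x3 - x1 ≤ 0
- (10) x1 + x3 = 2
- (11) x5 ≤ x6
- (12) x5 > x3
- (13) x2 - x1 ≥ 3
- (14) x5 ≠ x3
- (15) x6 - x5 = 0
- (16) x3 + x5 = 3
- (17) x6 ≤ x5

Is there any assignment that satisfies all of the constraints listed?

Unsatisfiable

Constraints 3, 9, and 13 give x1 − x3 ≥ 0, x3 − x2 ≥ -2, x2 − x1 ≥ 3.
Adding all 3 inequalities: the left sides telescope to 0, and the right sides sum to 0 + (-2) + 3 = 1. So 0 ≥ 1, which is false.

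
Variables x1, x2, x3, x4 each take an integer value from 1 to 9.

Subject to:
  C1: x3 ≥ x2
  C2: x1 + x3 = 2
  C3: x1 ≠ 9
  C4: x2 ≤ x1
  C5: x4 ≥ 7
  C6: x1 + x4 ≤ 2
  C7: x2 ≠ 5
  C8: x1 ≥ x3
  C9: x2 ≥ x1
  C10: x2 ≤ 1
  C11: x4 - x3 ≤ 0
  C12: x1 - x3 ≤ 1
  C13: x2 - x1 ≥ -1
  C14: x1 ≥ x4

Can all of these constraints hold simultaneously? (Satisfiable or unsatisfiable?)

From constraints 5 and 14: x1 ≥ x4 and x4 ≥ 7, so x1 ≥ 7. From constraints 9 and 10: x1 ≤ x2 and x2 ≤ 1, so x1 ≤ 1. But 1 < 7, so no value of x1 works.

Unsatisfiable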